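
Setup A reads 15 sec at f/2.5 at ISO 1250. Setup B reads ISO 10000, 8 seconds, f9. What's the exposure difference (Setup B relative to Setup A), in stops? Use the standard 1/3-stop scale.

1 2/3 stops darker

Aperture: f/2.5 → f/2.8 → f/3.2 → f/3.5 → f/4 → f/4.5 → f/5 → f/5.6 → f/6.3 → f/7.1 → f/8 → f/9 — 3 2/3 stops stopped down (darker).
Shutter speed: 15 → 13 → 10 → 8 — 1 stop faster (darker).
ISO: 1250 → 1600 → 2000 → 2500 → 3200 → 4000 → 5000 → 6400 → 8000 → 10000 — 3 stops raised (brighter).
Net: −3 2/3 −1 +3 = −1 2/3 stops.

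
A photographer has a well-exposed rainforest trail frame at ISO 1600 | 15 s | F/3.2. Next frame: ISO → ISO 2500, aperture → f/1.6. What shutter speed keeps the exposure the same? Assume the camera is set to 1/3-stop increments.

ISO: 1600 → 2000 → 2500 — 2/3 stop raised (brighter).
Aperture: f/3.2 → f/2.8 → f/2.5 → f/2.2 → f/2 → f/1.8 → f/1.6 — 2 stops wider (brighter).
Net change so far: 2 2/3 stops brighter. Offset with the shutter speed: 15 → 13 → 10 → 8 → 6 → 5 → 4 → 3.2 → 2.5.

2.5 s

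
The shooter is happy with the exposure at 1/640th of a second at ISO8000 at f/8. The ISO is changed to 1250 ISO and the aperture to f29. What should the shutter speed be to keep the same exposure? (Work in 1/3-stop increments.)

ISO: 8000 → 6400 → 5000 → 4000 → 3200 → 2500 → 2000 → 1600 → 1250 — 2 2/3 stops dropped (darker).
Aperture: f/8 → f/9 → f/10 → f/11 → f/13 → f/14 → f/16 → f/18 → f/20 → f/22 → f/25 → f/29 — 3 2/3 stops smaller aperture (darker).
Net change so far: 6 1/3 stops darker. Offset with the shutter speed: 1/640 → 1/500 → 1/400 → 1/320 → 1/250 → 1/200 → 1/160 → 1/125 → 1/100 → 1/80 → 1/60 → 1/50 → 1/40 → 1/30 → 1/25 → 1/20 → 1/15 → 1/13 → 1/10 → 1/8.

1/8s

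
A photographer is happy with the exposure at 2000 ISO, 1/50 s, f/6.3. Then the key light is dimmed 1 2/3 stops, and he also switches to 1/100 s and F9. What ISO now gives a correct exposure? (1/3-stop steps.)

ISO 25600

Scene light: 1 2/3 stops darker.
Shutter speed: 1/50 → 1/60 → 1/80 → 1/100 — 1 stop shorter (darker).
Aperture: f/6.3 → f/7.1 → f/8 → f/9 — 1 stop smaller aperture (darker).
Net so far: 3 2/3 stops darker. ISO: 2000 → 2500 → 3200 → 4000 → 5000 → 6400 → 8000 → 10000 → 12800 → 16000 → 20000 → 25600.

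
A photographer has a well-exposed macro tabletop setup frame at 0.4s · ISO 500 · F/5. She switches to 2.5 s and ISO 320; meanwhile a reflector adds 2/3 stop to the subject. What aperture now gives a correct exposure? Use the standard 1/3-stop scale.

Scene light: 2/3 stop brighter.
Shutter speed: 0.4 → 0.5 → 0.6 → 0.8 → 1 → 1.3 → 1.6 → 2 → 2.5 — 2 2/3 stops longer (brighter).
ISO: 500 → 400 → 320 — 2/3 stop lower (darker).
Net so far: 2 2/3 stops brighter. Aperture: f/5 → f/5.6 → f/6.3 → f/7.1 → f/8 → f/9 → f/10 → f/11 → f/13.

f/13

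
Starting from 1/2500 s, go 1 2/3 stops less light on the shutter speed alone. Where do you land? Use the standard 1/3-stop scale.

1/8000s

Shutter speed: 1/2500 → 1/3200 → 1/4000 → 1/5000 → 1/6400 → 1/8000 — 1 2/3 stops shorter (darker).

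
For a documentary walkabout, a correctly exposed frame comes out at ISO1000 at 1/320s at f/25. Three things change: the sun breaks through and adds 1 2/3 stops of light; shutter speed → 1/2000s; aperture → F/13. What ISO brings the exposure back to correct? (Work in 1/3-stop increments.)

Scene light: 1 2/3 stops brighter.
Shutter speed: 1/320 → 1/400 → 1/500 → 1/640 → 1/800 → 1/1000 → 1/1250 → 1/1600 → 1/2000 — 2 2/3 stops faster (darker).
Aperture: f/25 → f/22 → f/20 → f/18 → f/16 → f/14 → f/13 — 2 stops opened up (brighter).
Net so far: 1 stop brighter. ISO: 1000 → 800 → 640 → 500.

ISO 500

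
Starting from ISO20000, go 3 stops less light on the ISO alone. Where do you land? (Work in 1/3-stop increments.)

ISO 2500

ISO: 20000 → 16000 → 12800 → 10000 → 8000 → 6400 → 5000 → 4000 → 3200 → 2500 — 3 stops lower (darker).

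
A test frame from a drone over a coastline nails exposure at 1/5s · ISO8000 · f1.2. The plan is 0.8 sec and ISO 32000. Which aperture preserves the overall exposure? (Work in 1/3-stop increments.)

f/5

Shutter speed: 1/5 → 1/4 → 0.3 → 0.4 → 0.5 → 0.6 → 0.8 — 2 stops longer (brighter).
ISO: 8000 → 10000 → 12800 → 16000 → 20000 → 25600 → 32000 — 2 stops higher (brighter).
Net change so far: 4 stops brighter. Offset with the aperture: f/1.2 → f/1.4 → f/1.6 → f/1.8 → f/2 → f/2.2 → f/2.5 → f/2.8 → f/3.2 → f/3.5 → f/4 → f/4.5 → f/5.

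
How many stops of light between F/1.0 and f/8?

6 stops

f/1.0 → f/1.4 → f/2 → f/2.8 → f/4 → f/5.6 → f/8 — count the steps: 6 stops.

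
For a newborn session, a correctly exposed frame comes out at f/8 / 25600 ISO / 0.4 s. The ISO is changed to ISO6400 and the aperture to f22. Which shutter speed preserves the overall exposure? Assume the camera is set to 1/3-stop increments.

ISO: 25600 → 20000 → 16000 → 12800 → 10000 → 8000 → 6400 — 2 stops dropped (darker).
Aperture: f/8 → f/9 → f/10 → f/11 → f/13 → f/14 → f/16 → f/18 → f/20 → f/22 — 3 stops narrower (darker).
Net change so far: 5 stops darker. Offset with the shutter speed: 0.4 → 0.5 → 0.6 → 0.8 → 1 → 1.3 → 1.6 → 2 → 2.5 → 3.2 → 4 → 5 → 6 → 8 → 10 → 13.

13 s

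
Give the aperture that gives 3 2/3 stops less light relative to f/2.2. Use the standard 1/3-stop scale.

Aperture: f/2.2 → f/2.5 → f/2.8 → f/3.2 → f/3.5 → f/4 → f/4.5 → f/5 → f/5.6 → f/6.3 → f/7.1 → f/8 — 3 2/3 stops stopped down (darker).

f/8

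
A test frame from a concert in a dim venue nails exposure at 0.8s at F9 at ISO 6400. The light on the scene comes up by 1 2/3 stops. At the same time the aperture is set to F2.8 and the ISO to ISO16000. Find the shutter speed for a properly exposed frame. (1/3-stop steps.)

Scene light: 1 2/3 stops brighter.
Aperture: f/9 → f/8 → f/7.1 → f/6.3 → f/5.6 → f/5 → f/4.5 → f/4 → f/3.5 → f/3.2 → f/2.8 — 3 1/3 stops wider (brighter).
ISO: 6400 → 8000 → 10000 → 12800 → 16000 — 1 1/3 stops raised (brighter).
Net so far: 6 1/3 stops brighter. Shutter speed: 0.8 → 0.6 → 0.5 → 0.4 → 0.3 → 1/4 → 1/5 → 1/6 → 1/8 → 1/10 → 1/13 → 1/15 → 1/20 → 1/25 → 1/30 → 1/40 → 1/50 → 1/60 → 1/80 → 1/100.

1/100s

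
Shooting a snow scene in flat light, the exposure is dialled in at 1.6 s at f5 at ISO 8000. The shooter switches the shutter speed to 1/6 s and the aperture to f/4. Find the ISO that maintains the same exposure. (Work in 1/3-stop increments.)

Shutter speed: 1.6 → 1.3 → 1 → 0.8 → 0.6 → 0.5 → 0.4 → 0.3 → 1/4 → 1/5 → 1/6 — 3 1/3 stops faster (darker).
Aperture: f/5 → f/4.5 → f/4 — 2/3 stop opened up (brighter).
Net change so far: 2 2/3 stops darker. Offset with the ISO: 8000 → 10000 → 12800 → 16000 → 20000 → 25600 → 32000 → 40000 → 51200.

ISO 51200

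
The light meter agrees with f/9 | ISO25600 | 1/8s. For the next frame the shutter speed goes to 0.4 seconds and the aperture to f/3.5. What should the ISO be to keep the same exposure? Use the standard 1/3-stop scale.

ISO 1250

Shutter speed: 1/8 → 1/6 → 1/5 → 1/4 → 0.3 → 0.4 — 1 2/3 stops slower (brighter).
Aperture: f/9 → f/8 → f/7.1 → f/6.3 → f/5.6 → f/5 → f/4.5 → f/4 → f/3.5 — 2 2/3 stops larger aperture (brighter).
Net change so far: 4 1/3 stops brighter. Offset with the ISO: 25600 → 20000 → 16000 → 12800 → 10000 → 8000 → 6400 → 5000 → 4000 → 3200 → 2500 → 2000 → 1600 → 1250.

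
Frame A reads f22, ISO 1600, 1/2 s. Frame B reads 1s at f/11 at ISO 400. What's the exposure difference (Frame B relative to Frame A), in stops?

Aperture: f/22 → f/16 → f/11 — 2 stops larger aperture (brighter).
Shutter speed: 1/2 → 1 — 1 stop longer (brighter).
ISO: 1600 → 800 → 400 — 2 stops lower (darker).
Net: +2 +1 −2 = +1 stop.

1 stop brighter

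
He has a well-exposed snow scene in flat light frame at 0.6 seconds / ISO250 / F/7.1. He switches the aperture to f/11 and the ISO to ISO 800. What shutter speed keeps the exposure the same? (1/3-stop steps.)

0.5 s

Aperture: f/7.1 → f/8 → f/9 → f/10 → f/11 — 1 1/3 stops stopped down (darker).
ISO: 250 → 320 → 400 → 500 → 640 → 800 — 1 2/3 stops higher (brighter).
Net change so far: 1/3 stop brighter. Offset with the shutter speed: 0.6 → 0.5.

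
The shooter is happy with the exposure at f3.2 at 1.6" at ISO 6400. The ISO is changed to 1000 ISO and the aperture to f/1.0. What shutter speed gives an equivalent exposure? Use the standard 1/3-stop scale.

1 s

ISO: 6400 → 5000 → 4000 → 3200 → 2500 → 2000 → 1600 → 1250 → 1000 — 2 2/3 stops dropped (darker).
Aperture: f/3.2 → f/2.8 → f/2.5 → f/2.2 → f/2 → f/1.8 → f/1.6 → f/1.4 → f/1.2 → f/1.1 → f/1.0 — 3 1/3 stops opened up (brighter).
Net change so far: 2/3 stop brighter. Offset with the shutter speed: 1.6 → 1.3 → 1.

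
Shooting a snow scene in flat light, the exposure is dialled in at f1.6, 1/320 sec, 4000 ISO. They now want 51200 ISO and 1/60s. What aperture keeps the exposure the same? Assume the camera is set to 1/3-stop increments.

ISO: 4000 → 5000 → 6400 → 8000 → 10000 → 12800 → 16000 → 20000 → 25600 → 32000 → 40000 → 51200 — 3 2/3 stops raised (brighter).
Shutter speed: 1/320 → 1/250 → 1/200 → 1/160 → 1/125 → 1/100 → 1/80 → 1/60 — 2 1/3 stops longer (brighter).
Net change so far: 6 stops brighter. Offset with the aperture: f/1.6 → f/1.8 → f/2 → f/2.2 → f/2.5 → f/2.8 → f/3.2 → f/3.5 → f/4 → f/4.5 → f/5 → f/5.6 → f/6.3 → f/7.1 → f/8 → f/9 → f/10 → f/11 → f/13.

f/13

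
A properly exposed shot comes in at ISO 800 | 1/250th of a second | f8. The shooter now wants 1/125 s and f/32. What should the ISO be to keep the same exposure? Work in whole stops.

ISO 6400

Shutter speed: 1/250 → 1/125 — 1 stop slower (brighter).
Aperture: f/8 → f/11 → f/16 → f/22 → f/32 — 4 stops smaller aperture (darker).
Net change so far: 3 stops darker. Offset with the ISO: 800 → 1600 → 3200 → 6400.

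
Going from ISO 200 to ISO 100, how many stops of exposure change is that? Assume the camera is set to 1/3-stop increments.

200 → 160 → 125 → 100 — count the steps: 3 third-stops = 1 stop.

1 stop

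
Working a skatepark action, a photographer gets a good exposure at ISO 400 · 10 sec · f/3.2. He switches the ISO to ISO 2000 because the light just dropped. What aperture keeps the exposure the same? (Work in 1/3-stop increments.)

f/7.1

ISO: 400 → 500 → 640 → 800 → 1000 → 1250 → 1600 → 2000 — 2 1/3 stops raised (brighter).
Need 2 1/3 stops darker from the aperture: f/3.2 → f/3.5 → f/4 → f/4.5 → f/5 → f/5.6 → f/6.3 → f/7.1.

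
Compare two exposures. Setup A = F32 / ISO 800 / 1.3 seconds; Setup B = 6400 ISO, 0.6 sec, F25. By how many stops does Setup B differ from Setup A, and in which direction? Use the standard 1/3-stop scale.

2 2/3 stops brighter

Aperture: f/32 → f/29 → f/25 — 2/3 stop opened up (brighter).
Shutter speed: 1.3 → 1 → 0.8 → 0.6 — 1 stop faster (darker).
ISO: 800 → 1000 → 1250 → 1600 → 2000 → 2500 → 3200 → 4000 → 5000 → 6400 — 3 stops higher (brighter).
Net: +2/3 −1 +3 = +2 2/3 stops.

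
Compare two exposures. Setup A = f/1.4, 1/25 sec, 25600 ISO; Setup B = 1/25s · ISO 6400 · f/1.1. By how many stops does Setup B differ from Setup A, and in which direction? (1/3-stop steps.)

1 1/3 stops darker

Aperture: f/1.4 → f/1.2 → f/1.1 — 2/3 stop larger aperture (brighter).
Shutter speed: unchanged.
ISO: 25600 → 20000 → 16000 → 12800 → 10000 → 8000 → 6400 — 2 stops lower (darker).
Net: +2/3 −2 = −1 1/3 stops.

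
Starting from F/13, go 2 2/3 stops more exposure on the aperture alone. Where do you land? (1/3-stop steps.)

Aperture: f/13 → f/11 → f/10 → f/9 → f/8 → f/7.1 → f/6.3 → f/5.6 → f/5 — 2 2/3 stops opened up (brighter).

f/5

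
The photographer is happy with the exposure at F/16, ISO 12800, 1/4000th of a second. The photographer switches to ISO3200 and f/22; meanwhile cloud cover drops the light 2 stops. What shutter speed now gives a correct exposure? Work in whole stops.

1/125s

Scene light: 2 stops darker.
ISO: 12800 → 6400 → 3200 — 2 stops dropped (darker).
Aperture: f/16 → f/22 — 1 stop stopped down (darker).
Net so far: 5 stops darker. Shutter speed: 1/4000 → 1/2000 → 1/1000 → 1/500 → 1/250 → 1/125.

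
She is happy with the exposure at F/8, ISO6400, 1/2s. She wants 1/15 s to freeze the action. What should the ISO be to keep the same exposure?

Shutter speed: 1/2 → 1/4 → 1/8 → 1/15 — 3 stops faster (darker).
Need 3 stops brighter from the ISO: 6400 → 12800 → 25600 → 51200.

ISO 51200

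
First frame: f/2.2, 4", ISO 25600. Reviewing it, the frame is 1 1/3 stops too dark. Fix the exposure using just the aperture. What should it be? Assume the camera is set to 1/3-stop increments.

Underexposed by 1 1/3 stops → need 1 1/3 stops brighter.
Aperture: f/2.2 → f/2 → f/1.8 → f/1.6 → f/1.4.

f/1.4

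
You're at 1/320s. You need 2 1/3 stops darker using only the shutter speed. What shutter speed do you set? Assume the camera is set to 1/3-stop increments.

Shutter speed: 1/320 → 1/400 → 1/500 → 1/640 → 1/800 → 1/1000 → 1/1250 → 1/1600 — 2 1/3 stops shorter (darker).

1/1600s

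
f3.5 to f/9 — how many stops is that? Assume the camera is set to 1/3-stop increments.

2 2/3 stops

f/3.5 → f/4 → f/4.5 → f/5 → f/5.6 → f/6.3 → f/7.1 → f/8 → f/9 — count the steps: 8 third-stops = 2 2/3 stops.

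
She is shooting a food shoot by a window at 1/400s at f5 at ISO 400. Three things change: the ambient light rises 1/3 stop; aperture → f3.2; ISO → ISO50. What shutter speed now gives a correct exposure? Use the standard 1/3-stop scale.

Scene light: 1/3 stop brighter.
Aperture: f/5 → f/4.5 → f/4 → f/3.5 → f/3.2 — 1 1/3 stops larger aperture (brighter).
ISO: 400 → 320 → 250 → 200 → 160 → 125 → 100 → 80 → 64 → 50 — 3 stops lower (darker).
Net so far: 1 1/3 stops darker. Shutter speed: 1/400 → 1/320 → 1/250 → 1/200 → 1/160.

1/160s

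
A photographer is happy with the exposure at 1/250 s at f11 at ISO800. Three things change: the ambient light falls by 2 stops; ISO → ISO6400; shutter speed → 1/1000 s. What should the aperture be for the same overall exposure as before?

f/8

Scene light: 2 stops darker.
ISO: 800 → 1600 → 3200 → 6400 — 3 stops higher (brighter).
Shutter speed: 1/250 → 1/500 → 1/1000 — 2 stops faster (darker).
Net so far: 1 stop darker. Aperture: f/11 → f/8.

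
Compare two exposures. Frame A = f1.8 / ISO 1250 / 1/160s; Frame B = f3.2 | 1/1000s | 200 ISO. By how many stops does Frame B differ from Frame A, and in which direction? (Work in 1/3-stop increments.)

Aperture: f/1.8 → f/2 → f/2.2 → f/2.5 → f/2.8 → f/3.2 — 1 2/3 stops smaller aperture (darker).
Shutter speed: 1/160 → 1/200 → 1/250 → 1/320 → 1/400 → 1/500 → 1/640 → 1/800 → 1/1000 — 2 2/3 stops shorter (darker).
ISO: 1250 → 1000 → 800 → 640 → 500 → 400 → 320 → 250 → 200 — 2 2/3 stops lower (darker).
Net: −1 2/3 −2 2/3 −2 2/3 = −7 stops.

7 stops darker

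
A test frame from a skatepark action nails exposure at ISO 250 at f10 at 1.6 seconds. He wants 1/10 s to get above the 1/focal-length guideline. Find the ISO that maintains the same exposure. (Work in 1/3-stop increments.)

Shutter speed: 1.6 → 1.3 → 1 → 0.8 → 0.6 → 0.5 → 0.4 → 0.3 → 1/4 → 1/5 → 1/6 → 1/8 → 1/10 — 4 stops shorter (darker).
Need 4 stops brighter from the ISO: 250 → 320 → 400 → 500 → 640 → 800 → 1000 → 1250 → 1600 → 2000 → 2500 → 3200 → 4000.

ISO 4000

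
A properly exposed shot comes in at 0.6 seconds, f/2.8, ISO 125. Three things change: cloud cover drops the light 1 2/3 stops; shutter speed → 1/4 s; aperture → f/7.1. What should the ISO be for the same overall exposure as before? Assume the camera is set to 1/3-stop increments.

Scene light: 1 2/3 stops darker.
Shutter speed: 0.6 → 0.5 → 0.4 → 0.3 → 1/4 — 1 1/3 stops faster (darker).
Aperture: f/2.8 → f/3.2 → f/3.5 → f/4 → f/4.5 → f/5 → f/5.6 → f/6.3 → f/7.1 — 2 2/3 stops smaller aperture (darker).
Net so far: 5 2/3 stops darker. ISO: 125 → 160 → 200 → 250 → 320 → 400 → 500 → 640 → 800 → 1000 → 1250 → 1600 → 2000 → 2500 → 3200 → 4000 → 5000 → 6400.

ISO 6400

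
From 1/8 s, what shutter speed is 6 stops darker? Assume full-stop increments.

Shutter speed: 1/8 → 1/15 → 1/30 → 1/60 → 1/125 → 1/250 → 1/500 — 6 stops shorter (darker).

1/500s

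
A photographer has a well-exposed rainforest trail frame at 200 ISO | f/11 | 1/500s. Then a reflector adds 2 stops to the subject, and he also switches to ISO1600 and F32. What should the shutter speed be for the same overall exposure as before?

Scene light: 2 stops brighter.
ISO: 200 → 400 → 800 → 1600 — 3 stops higher (brighter).
Aperture: f/11 → f/16 → f/22 → f/32 — 3 stops stopped down (darker).
Net so far: 2 stops brighter. Shutter speed: 1/500 → 1/1000 → 1/2000.

1/2000s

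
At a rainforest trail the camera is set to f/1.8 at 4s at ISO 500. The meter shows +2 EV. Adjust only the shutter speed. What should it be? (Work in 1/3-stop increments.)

1 s

Overexposed by 2 stops → need 2 stops darker.
Shutter speed: 4 → 3.2 → 2.5 → 2 → 1.6 → 1.3 → 1.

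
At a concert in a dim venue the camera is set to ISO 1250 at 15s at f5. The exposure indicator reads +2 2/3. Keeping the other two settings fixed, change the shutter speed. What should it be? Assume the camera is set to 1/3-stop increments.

2.5 s

Overexposed by 2 2/3 stops → need 2 2/3 stops darker.
Shutter speed: 15 → 13 → 10 → 8 → 6 → 5 → 4 → 3.2 → 2.5.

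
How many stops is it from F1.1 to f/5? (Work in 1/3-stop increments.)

f/1.1 → f/1.2 → f/1.4 → f/1.6 → f/1.8 → f/2 → f/2.2 → f/2.5 → f/2.8 → f/3.2 → f/3.5 → f/4 → f/4.5 → f/5 — count the steps: 13 third-stops = 4 1/3 stops.

4 1/3 stops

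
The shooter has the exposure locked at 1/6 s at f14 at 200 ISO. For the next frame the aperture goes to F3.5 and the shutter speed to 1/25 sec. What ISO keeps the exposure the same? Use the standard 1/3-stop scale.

ISO 50

Aperture: f/14 → f/13 → f/11 → f/10 → f/9 → f/8 → f/7.1 → f/6.3 → f/5.6 → f/5 → f/4.5 → f/4 → f/3.5 — 4 stops larger aperture (brighter).
Shutter speed: 1/6 → 1/8 → 1/10 → 1/13 → 1/15 → 1/20 → 1/25 — 2 stops faster (darker).
Net change so far: 2 stops brighter. Offset with the ISO: 200 → 160 → 125 → 100 → 80 → 64 → 50.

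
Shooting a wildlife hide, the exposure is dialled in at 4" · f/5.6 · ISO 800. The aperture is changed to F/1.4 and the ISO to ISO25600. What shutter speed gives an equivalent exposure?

Aperture: f/5.6 → f/4 → f/2.8 → f/2 → f/1.4 — 4 stops wider (brighter).
ISO: 800 → 1600 → 3200 → 6400 → 12800 → 25600 — 5 stops raised (brighter).
Net change so far: 9 stops brighter. Offset with the shutter speed: 4 → 2 → 1 → 1/2 → 1/4 → 1/8 → 1/15 → 1/30 → 1/60 → 1/125.

1/125s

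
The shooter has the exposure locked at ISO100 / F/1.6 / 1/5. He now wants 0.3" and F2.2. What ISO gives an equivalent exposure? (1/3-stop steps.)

Shutter speed: 1/5 → 1/4 → 0.3 — 2/3 stop slower (brighter).
Aperture: f/1.6 → f/1.8 → f/2 → f/2.2 — 1 stop narrower (darker).
Net change so far: 1/3 stop darker. Offset with the ISO: 100 → 125.

ISO 125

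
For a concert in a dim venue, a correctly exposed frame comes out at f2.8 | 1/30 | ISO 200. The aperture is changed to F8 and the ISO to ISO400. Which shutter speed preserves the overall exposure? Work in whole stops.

1/8s

Aperture: f/2.8 → f/4 → f/5.6 → f/8 — 3 stops smaller aperture (darker).
ISO: 200 → 400 — 1 stop raised (brighter).
Net change so far: 2 stops darker. Offset with the shutter speed: 1/30 → 1/15 → 1/8.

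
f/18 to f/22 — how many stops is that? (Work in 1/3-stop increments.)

2/3 stop

f/18 → f/20 → f/22 — count the steps: 2 third-stops = 2/3 stop.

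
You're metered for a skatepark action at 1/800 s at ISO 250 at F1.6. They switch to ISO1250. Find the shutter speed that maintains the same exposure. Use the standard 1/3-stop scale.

1/4000s

ISO: 250 → 320 → 400 → 500 → 640 → 800 → 1000 → 1250 — 2 1/3 stops raised (brighter).
Need 2 1/3 stops darker from the shutter speed: 1/800 → 1/1000 → 1/1250 → 1/1600 → 1/2000 → 1/2500 → 1/3200 → 1/4000.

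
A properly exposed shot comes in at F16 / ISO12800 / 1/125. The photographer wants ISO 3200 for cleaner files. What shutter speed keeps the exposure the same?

ISO: 12800 → 6400 → 3200 — 2 stops dropped (darker).
Need 2 stops brighter from the shutter speed: 1/125 → 1/60 → 1/30.

1/30s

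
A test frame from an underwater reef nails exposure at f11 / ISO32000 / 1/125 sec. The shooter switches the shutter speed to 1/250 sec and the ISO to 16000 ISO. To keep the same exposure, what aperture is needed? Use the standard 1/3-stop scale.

f/5.6

Shutter speed: 1/125 → 1/160 → 1/200 → 1/250 — 1 stop faster (darker).
ISO: 32000 → 25600 → 20000 → 16000 — 1 stop lower (darker).
Net change so far: 2 stops darker. Offset with the aperture: f/11 → f/10 → f/9 → f/8 → f/7.1 → f/6.3 → f/5.6.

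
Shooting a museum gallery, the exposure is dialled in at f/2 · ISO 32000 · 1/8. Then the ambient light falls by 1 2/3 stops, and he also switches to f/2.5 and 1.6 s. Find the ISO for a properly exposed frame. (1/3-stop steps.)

ISO 12800

Scene light: 1 2/3 stops darker.
Aperture: f/2 → f/2.2 → f/2.5 — 2/3 stop narrower (darker).
Shutter speed: 1/8 → 1/6 → 1/5 → 1/4 → 0.3 → 0.4 → 0.5 → 0.6 → 0.8 → 1 → 1.3 → 1.6 — 3 2/3 stops longer (brighter).
Net so far: 1 1/3 stops brighter. ISO: 32000 → 25600 → 20000 → 16000 → 12800.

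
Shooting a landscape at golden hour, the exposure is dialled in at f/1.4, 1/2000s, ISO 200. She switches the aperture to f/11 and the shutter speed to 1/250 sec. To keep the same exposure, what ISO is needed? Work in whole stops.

Aperture: f/1.4 → f/2 → f/2.8 → f/4 → f/5.6 → f/8 → f/11 — 6 stops narrower (darker).
Shutter speed: 1/2000 → 1/1000 → 1/500 → 1/250 — 3 stops slower (brighter).
Net change so far: 3 stops darker. Offset with the ISO: 200 → 400 → 800 → 1600.

ISO 1600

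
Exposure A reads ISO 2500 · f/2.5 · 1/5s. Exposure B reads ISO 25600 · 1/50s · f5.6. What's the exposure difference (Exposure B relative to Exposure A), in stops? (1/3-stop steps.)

Aperture: f/2.5 → f/2.8 → f/3.2 → f/3.5 → f/4 → f/4.5 → f/5 → f/5.6 — 2 1/3 stops smaller aperture (darker).
Shutter speed: 1/5 → 1/6 → 1/8 → 1/10 → 1/13 → 1/15 → 1/20 → 1/25 → 1/30 → 1/40 → 1/50 — 3 1/3 stops shorter (darker).
ISO: 2500 → 3200 → 4000 → 5000 → 6400 → 8000 → 10000 → 12800 → 16000 → 20000 → 25600 — 3 1/3 stops higher (brighter).
Net: −2 1/3 −3 1/3 +3 1/3 = −2 1/3 stops.

2 1/3 stops darker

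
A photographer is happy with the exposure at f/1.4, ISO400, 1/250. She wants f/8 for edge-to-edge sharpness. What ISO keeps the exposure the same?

Aperture: f/1.4 → f/2 → f/2.8 → f/4 → f/5.6 → f/8 — 5 stops narrower (darker).
Need 5 stops brighter from the ISO: 400 → 800 → 1600 → 3200 → 6400 → 12800.

ISO 12800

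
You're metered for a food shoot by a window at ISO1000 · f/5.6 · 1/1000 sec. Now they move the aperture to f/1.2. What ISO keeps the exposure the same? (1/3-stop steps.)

Aperture: f/5.6 → f/5 → f/4.5 → f/4 → f/3.5 → f/3.2 → f/2.8 → f/2.5 → f/2.2 → f/2 → f/1.8 → f/1.6 → f/1.4 → f/1.2 — 4 1/3 stops opened up (brighter).
Need 4 1/3 stops darker from the ISO: 1000 → 800 → 640 → 500 → 400 → 320 → 250 → 200 → 160 → 125 → 100 → 80 → 64 → 50.

ISO 50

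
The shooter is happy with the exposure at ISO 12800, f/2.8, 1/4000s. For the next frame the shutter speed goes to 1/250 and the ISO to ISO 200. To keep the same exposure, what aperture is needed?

Shutter speed: 1/4000 → 1/2000 → 1/1000 → 1/500 → 1/250 — 4 stops slower (brighter).
ISO: 12800 → 6400 → 3200 → 1600 → 800 → 400 → 200 — 6 stops lower (darker).
Net change so far: 2 stops darker. Offset with the aperture: f/2.8 → f/2 → f/1.4.

f/1.4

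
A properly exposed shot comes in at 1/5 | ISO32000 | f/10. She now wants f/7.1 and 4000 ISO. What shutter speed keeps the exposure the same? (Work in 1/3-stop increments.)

Aperture: f/10 → f/9 → f/8 → f/7.1 — 1 stop opened up (brighter).
ISO: 32000 → 25600 → 20000 → 16000 → 12800 → 10000 → 8000 → 6400 → 5000 → 4000 — 3 stops lower (darker).
Net change so far: 2 stops darker. Offset with the shutter speed: 1/5 → 1/4 → 0.3 → 0.4 → 0.5 → 0.6 → 0.8.

0.8 s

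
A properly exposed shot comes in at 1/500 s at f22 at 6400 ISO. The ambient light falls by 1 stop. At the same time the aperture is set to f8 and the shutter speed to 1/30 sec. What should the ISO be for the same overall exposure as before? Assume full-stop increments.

Scene light: 1 stop darker.
Aperture: f/22 → f/16 → f/11 → f/8 — 3 stops larger aperture (brighter).
Shutter speed: 1/500 → 1/250 → 1/125 → 1/60 → 1/30 — 4 stops slower (brighter).
Net so far: 6 stops brighter. ISO: 6400 → 3200 → 1600 → 800 → 400 → 200 → 100.

ISO 100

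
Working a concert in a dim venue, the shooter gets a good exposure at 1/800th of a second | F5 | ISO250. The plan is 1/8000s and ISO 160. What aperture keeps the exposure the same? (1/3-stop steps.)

Shutter speed: 1/800 → 1/1000 → 1/1250 → 1/1600 → 1/2000 → 1/2500 → 1/3200 → 1/4000 → 1/5000 → 1/6400 → 1/8000 — 3 1/3 stops faster (darker).
ISO: 250 → 200 → 160 — 2/3 stop dropped (darker).
Net change so far: 4 stops darker. Offset with the aperture: f/5 → f/4.5 → f/4 → f/3.5 → f/3.2 → f/2.8 → f/2.5 → f/2.2 → f/2 → f/1.8 → f/1.6 → f/1.4 → f/1.2.

f/1.2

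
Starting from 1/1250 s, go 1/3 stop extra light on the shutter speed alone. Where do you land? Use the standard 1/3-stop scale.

Shutter speed: 1/1250 → 1/1000 — 1/3 stop longer (brighter).

1/1000s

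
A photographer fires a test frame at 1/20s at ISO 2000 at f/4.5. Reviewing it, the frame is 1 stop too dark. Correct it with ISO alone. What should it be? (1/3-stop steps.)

ISO 4000

Underexposed by 1 stop → need 1 stop brighter.
ISO: 2000 → 2500 → 3200 → 4000.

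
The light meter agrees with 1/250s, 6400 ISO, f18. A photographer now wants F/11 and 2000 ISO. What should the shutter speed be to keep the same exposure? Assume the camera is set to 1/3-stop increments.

1/200s

Aperture: f/18 → f/16 → f/14 → f/13 → f/11 — 1 1/3 stops wider (brighter).
ISO: 6400 → 5000 → 4000 → 3200 → 2500 → 2000 — 1 2/3 stops dropped (darker).
Net change so far: 1/3 stop darker. Offset with the shutter speed: 1/250 → 1/200.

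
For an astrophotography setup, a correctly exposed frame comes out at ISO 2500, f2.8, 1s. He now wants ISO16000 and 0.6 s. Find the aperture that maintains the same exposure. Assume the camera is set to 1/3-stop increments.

ISO: 2500 → 3200 → 4000 → 5000 → 6400 → 8000 → 10000 → 12800 → 16000 — 2 2/3 stops higher (brighter).
Shutter speed: 1 → 0.8 → 0.6 — 2/3 stop faster (darker).
Net change so far: 2 stops brighter. Offset with the aperture: f/2.8 → f/3.2 → f/3.5 → f/4 → f/4.5 → f/5 → f/5.6.

f/5.6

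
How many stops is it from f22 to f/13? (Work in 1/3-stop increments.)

f/22 → f/20 → f/18 → f/16 → f/14 → f/13 — count the steps: 5 third-stops = 1 2/3 stops.

1 2/3 stops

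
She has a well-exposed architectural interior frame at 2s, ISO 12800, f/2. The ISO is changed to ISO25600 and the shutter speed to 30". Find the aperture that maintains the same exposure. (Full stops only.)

f/11

ISO: 12800 → 25600 — 1 stop higher (brighter).
Shutter speed: 2 → 4 → 8 → 15 → 30 — 4 stops longer (brighter).
Net change so far: 5 stops brighter. Offset with the aperture: f/2 → f/2.8 → f/4 → f/5.6 → f/8 → f/11.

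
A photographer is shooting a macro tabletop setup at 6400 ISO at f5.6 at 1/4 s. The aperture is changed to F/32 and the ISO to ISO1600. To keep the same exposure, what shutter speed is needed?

30 s

Aperture: f/5.6 → f/8 → f/11 → f/16 → f/22 → f/32 — 5 stops stopped down (darker).
ISO: 6400 → 3200 → 1600 — 2 stops lower (darker).
Net change so far: 7 stops darker. Offset with the shutter speed: 1/4 → 1/2 → 1 → 2 → 4 → 8 → 15 → 30.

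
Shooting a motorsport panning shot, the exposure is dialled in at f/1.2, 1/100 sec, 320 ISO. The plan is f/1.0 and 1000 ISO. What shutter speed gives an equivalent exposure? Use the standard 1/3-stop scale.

1/500s

Aperture: f/1.2 → f/1.1 → f/1.0 — 2/3 stop wider (brighter).
ISO: 320 → 400 → 500 → 640 → 800 → 1000 — 1 2/3 stops higher (brighter).
Net change so far: 2 1/3 stops brighter. Offset with the shutter speed: 1/100 → 1/125 → 1/160 → 1/200 → 1/250 → 1/320 → 1/400 → 1/500.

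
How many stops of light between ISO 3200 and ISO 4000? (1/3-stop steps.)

3200 → 4000 — count the steps: 1 third-stops = 1/3 stop.

1/3 stop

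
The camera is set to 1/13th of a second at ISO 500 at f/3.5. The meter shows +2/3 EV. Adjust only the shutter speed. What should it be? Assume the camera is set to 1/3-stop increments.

Overexposed by 2/3 stop → need 2/3 stop darker.
Shutter speed: 1/13 → 1/15 → 1/20.

1/20s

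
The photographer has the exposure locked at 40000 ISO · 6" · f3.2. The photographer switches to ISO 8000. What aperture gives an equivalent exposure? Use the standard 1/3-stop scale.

ISO: 40000 → 32000 → 25600 → 20000 → 16000 → 12800 → 10000 → 8000 — 2 1/3 stops dropped (darker).
Need 2 1/3 stops brighter from the aperture: f/3.2 → f/2.8 → f/2.5 → f/2.2 → f/2 → f/1.8 → f/1.6 → f/1.4.

f/1.4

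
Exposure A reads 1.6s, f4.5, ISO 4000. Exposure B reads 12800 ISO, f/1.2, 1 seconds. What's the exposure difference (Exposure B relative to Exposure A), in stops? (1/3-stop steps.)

4 2/3 stops brighter

Aperture: f/4.5 → f/4 → f/3.5 → f/3.2 → f/2.8 → f/2.5 → f/2.2 → f/2 → f/1.8 → f/1.6 → f/1.4 → f/1.2 — 3 2/3 stops opened up (brighter).
Shutter speed: 1.6 → 1.3 → 1 — 2/3 stop shorter (darker).
ISO: 4000 → 5000 → 6400 → 8000 → 10000 → 12800 — 1 2/3 stops higher (brighter).
Net: +3 2/3 −2/3 +1 2/3 = +4 2/3 stops.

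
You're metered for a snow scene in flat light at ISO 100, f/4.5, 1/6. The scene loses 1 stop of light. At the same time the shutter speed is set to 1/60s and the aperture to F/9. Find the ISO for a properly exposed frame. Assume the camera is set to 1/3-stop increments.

ISO 8000

Scene light: 1 stop darker.
Shutter speed: 1/6 → 1/8 → 1/10 → 1/13 → 1/15 → 1/20 → 1/25 → 1/30 → 1/40 → 1/50 → 1/60 — 3 1/3 stops faster (darker).
Aperture: f/4.5 → f/5 → f/5.6 → f/6.3 → f/7.1 → f/8 → f/9 — 2 stops smaller aperture (darker).
Net so far: 6 1/3 stops darker. ISO: 100 → 125 → 160 → 200 → 250 → 320 → 400 → 500 → 640 → 800 → 1000 → 1250 → 1600 → 2000 → 2500 → 3200 → 4000 → 5000 → 6400 → 8000.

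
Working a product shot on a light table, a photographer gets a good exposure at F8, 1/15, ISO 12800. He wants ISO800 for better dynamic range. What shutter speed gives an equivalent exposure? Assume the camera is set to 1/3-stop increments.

ISO: 12800 → 10000 → 8000 → 6400 → 5000 → 4000 → 3200 → 2500 → 2000 → 1600 → 1250 → 1000 → 800 — 4 stops lower (darker).
Need 4 stops brighter from the shutter speed: 1/15 → 1/13 → 1/10 → 1/8 → 1/6 → 1/5 → 1/4 → 0.3 → 0.4 → 0.5 → 0.6 → 0.8 → 1.

1 s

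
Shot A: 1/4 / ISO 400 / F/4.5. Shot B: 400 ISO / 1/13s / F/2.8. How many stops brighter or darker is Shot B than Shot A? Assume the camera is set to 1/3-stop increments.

Aperture: f/4.5 → f/4 → f/3.5 → f/3.2 → f/2.8 — 1 1/3 stops opened up (brighter).
Shutter speed: 1/4 → 1/5 → 1/6 → 1/8 → 1/10 → 1/13 — 1 2/3 stops faster (darker).
ISO: unchanged.
Net: +1 1/3 −1 2/3 = −1/3 stops.

1/3 stop darker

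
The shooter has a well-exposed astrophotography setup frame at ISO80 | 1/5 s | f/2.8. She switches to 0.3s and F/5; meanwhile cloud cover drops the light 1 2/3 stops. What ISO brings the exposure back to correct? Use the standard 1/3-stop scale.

ISO 500

Scene light: 1 2/3 stops darker.
Shutter speed: 1/5 → 1/4 → 0.3 — 2/3 stop slower (brighter).
Aperture: f/2.8 → f/3.2 → f/3.5 → f/4 → f/4.5 → f/5 — 1 2/3 stops smaller aperture (darker).
Net so far: 2 2/3 stops darker. ISO: 80 → 100 → 125 → 160 → 200 → 250 → 320 → 400 → 500.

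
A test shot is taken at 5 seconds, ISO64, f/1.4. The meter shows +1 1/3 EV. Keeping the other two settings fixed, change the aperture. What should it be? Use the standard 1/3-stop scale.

f/2.2

Overexposed by 1 1/3 stops → need 1 1/3 stops darker.
Aperture: f/1.4 → f/1.6 → f/1.8 → f/2 → f/2.2.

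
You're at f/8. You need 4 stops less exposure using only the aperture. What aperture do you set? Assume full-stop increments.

f/32

Aperture: f/8 → f/11 → f/16 → f/22 → f/32 — 4 stops narrower (darker).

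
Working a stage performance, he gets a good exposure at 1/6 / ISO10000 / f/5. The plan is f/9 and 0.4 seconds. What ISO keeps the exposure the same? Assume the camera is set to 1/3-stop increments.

ISO 12800

Aperture: f/5 → f/5.6 → f/6.3 → f/7.1 → f/8 → f/9 — 1 2/3 stops stopped down (darker).
Shutter speed: 1/6 → 1/5 → 1/4 → 0.3 → 0.4 — 1 1/3 stops slower (brighter).
Net change so far: 1/3 stop darker. Offset with the ISO: 10000 → 12800.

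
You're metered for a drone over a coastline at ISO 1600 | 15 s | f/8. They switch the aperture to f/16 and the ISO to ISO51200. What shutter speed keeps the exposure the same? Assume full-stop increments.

Aperture: f/8 → f/11 → f/16 — 2 stops narrower (darker).
ISO: 1600 → 3200 → 6400 → 12800 → 25600 → 51200 — 5 stops raised (brighter).
Net change so far: 3 stops brighter. Offset with the shutter speed: 15 → 8 → 4 → 2.

2 s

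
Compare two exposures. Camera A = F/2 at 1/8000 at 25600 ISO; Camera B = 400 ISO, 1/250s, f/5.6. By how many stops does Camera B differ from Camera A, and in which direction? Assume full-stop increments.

4 stops darker

Aperture: f/2 → f/2.8 → f/4 → f/5.6 — 3 stops smaller aperture (darker).
Shutter speed: 1/8000 → 1/4000 → 1/2000 → 1/1000 → 1/500 → 1/250 — 5 stops longer (brighter).
ISO: 25600 → 12800 → 6400 → 3200 → 1600 → 800 → 400 — 6 stops lower (darker).
Net: −3 +5 −6 = −4 stops.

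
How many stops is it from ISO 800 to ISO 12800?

4 stops

800 → 1600 → 3200 → 6400 → 12800 — count the steps: 4 stops.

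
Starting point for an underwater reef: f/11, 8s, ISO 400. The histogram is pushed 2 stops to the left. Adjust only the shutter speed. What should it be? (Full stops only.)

30 s

Underexposed by 2 stops → need 2 stops brighter.
Shutter speed: 8 → 15 → 30.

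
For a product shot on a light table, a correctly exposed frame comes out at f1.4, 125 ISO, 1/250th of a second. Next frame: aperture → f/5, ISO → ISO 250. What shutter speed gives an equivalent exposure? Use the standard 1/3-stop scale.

Aperture: f/1.4 → f/1.6 → f/1.8 → f/2 → f/2.2 → f/2.5 → f/2.8 → f/3.2 → f/3.5 → f/4 → f/4.5 → f/5 — 3 2/3 stops smaller aperture (darker).
ISO: 125 → 160 → 200 → 250 — 1 stop raised (brighter).
Net change so far: 2 2/3 stops darker. Offset with the shutter speed: 1/250 → 1/200 → 1/160 → 1/125 → 1/100 → 1/80 → 1/60 → 1/50 → 1/40.

1/40s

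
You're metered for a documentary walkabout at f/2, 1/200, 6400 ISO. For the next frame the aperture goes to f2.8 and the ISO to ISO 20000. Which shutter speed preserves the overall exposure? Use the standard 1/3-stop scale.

1/320s

Aperture: f/2 → f/2.2 → f/2.5 → f/2.8 — 1 stop narrower (darker).
ISO: 6400 → 8000 → 10000 → 12800 → 16000 → 20000 — 1 2/3 stops higher (brighter).
Net change so far: 2/3 stop brighter. Offset with the shutter speed: 1/200 → 1/250 → 1/320.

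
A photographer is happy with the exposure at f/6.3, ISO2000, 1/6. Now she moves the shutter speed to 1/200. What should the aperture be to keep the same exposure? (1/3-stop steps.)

f/1.1

Shutter speed: 1/6 → 1/8 → 1/10 → 1/13 → 1/15 → 1/20 → 1/25 → 1/30 → 1/40 → 1/50 → 1/60 → 1/80 → 1/100 → 1/125 → 1/160 → 1/200 — 5 stops faster (darker).
Need 5 stops brighter from the aperture: f/6.3 → f/5.6 → f/5 → f/4.5 → f/4 → f/3.5 → f/3.2 → f/2.8 → f/2.5 → f/2.2 → f/2 → f/1.8 → f/1.6 → f/1.4 → f/1.2 → f/1.1.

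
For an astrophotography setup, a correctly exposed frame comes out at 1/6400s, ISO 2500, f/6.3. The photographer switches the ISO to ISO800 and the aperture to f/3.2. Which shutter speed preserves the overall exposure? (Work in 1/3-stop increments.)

ISO: 2500 → 2000 → 1600 → 1250 → 1000 → 800 — 1 2/3 stops lower (darker).
Aperture: f/6.3 → f/5.6 → f/5 → f/4.5 → f/4 → f/3.5 → f/3.2 — 2 stops opened up (brighter).
Net change so far: 1/3 stop brighter. Offset with the shutter speed: 1/6400 → 1/8000.

1/8000s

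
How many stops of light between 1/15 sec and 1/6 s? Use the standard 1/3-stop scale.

1 1/3 stops

1/15 → 1/13 → 1/10 → 1/8 → 1/6 — count the steps: 4 third-stops = 1 1/3 stops.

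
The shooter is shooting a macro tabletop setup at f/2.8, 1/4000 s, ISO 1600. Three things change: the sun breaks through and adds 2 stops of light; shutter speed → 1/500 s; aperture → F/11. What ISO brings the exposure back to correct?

ISO 800

Scene light: 2 stops brighter.
Shutter speed: 1/4000 → 1/2000 → 1/1000 → 1/500 — 3 stops longer (brighter).
Aperture: f/2.8 → f/4 → f/5.6 → f/8 → f/11 — 4 stops smaller aperture (darker).
Net so far: 1 stop brighter. ISO: 1600 → 800.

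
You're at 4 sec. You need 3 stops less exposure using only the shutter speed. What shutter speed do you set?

Shutter speed: 4 → 2 → 1 → 1/2 — 3 stops shorter (darker).

1/2s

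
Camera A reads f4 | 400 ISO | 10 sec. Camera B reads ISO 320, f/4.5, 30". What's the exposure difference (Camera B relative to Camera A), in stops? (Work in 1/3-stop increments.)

1 stop brighter

Aperture: f/4 → f/4.5 — 1/3 stop narrower (darker).
Shutter speed: 10 → 13 → 15 → 20 → 25 → 30 — 1 2/3 stops longer (brighter).
ISO: 400 → 320 — 1/3 stop dropped (darker).
Net: −1/3 +1 2/3 −1/3 = +1 stop.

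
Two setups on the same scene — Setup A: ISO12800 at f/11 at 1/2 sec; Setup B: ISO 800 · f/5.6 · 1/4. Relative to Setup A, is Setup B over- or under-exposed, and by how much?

Aperture: f/11 → f/8 → f/5.6 — 2 stops larger aperture (brighter).
Shutter speed: 1/2 → 1/4 — 1 stop shorter (darker).
ISO: 12800 → 6400 → 3200 → 1600 → 800 — 4 stops lower (darker).
Net: +2 −1 −4 = −3 stops.

3 stops darker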